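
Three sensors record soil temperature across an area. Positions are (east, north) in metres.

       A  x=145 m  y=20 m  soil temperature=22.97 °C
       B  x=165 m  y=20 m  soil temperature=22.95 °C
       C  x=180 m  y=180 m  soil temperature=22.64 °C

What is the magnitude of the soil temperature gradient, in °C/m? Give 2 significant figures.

0.0021 °C/m

Differences from A: to B (Δx, Δy, Δh) = (20, 0, -0.02); to C = (35, 160, -0.33).
Determinant of the coordinate differences = 20·160 − 35·0 = 3200.
∂T/∂x = [(-0.02)·160 − (-0.33)·0] / 3200 = -0.0010000
∂T/∂y = [20·(-0.33) − 35·(-0.02)] / 3200 = -0.001844
|∇f| = √(-0.0010000² + -0.001844²) = 0.002098 °C/m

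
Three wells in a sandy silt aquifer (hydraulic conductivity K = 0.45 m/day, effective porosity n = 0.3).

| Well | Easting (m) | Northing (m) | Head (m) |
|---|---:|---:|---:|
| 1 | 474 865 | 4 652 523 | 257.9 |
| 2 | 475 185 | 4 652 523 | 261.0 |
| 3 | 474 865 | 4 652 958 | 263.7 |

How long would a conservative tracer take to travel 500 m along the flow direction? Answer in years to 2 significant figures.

55 years

∂h/∂x = (261.0 − 257.9) / (475185 − 474865) = +0.009688
∂h/∂y = (263.7 − 257.9) / (4652958 − 4652523) = +0.01333
|∇h| = √(0.009688² + 0.01333²) = 0.01648
Seepage velocity v = K·i/n = 0.45 × 0.01648 / 0.3 = 0.02472 m/day.
t = 500 / 0.02472 = 2.023e+04 days = 55.4 years.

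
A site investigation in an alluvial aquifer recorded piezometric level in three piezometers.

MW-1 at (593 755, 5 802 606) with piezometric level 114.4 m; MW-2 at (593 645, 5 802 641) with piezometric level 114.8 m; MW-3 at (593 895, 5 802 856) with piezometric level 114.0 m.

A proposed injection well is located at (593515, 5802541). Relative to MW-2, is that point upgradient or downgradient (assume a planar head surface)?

With h = a·x + b·y + c and MW-1 as origin, the differences give:
  (-110)·a + 35·b = +0.4
  140·a + 250·b = -0.4
Eliminate b (×250 and ×35, subtract): -32400·a = 114.00 → a = ∂h/∂x = -0.003519
Back-substitute: b = ∂h/∂y = +0.0003704.
Head at (593515, 5802541) = 114.4 + (-0.003519)·(-240) + (+0.0003704)·(-65) = 115.22 m.
That is higher than the 114.8 m at MW-2, so the point is upgradient.

upgradient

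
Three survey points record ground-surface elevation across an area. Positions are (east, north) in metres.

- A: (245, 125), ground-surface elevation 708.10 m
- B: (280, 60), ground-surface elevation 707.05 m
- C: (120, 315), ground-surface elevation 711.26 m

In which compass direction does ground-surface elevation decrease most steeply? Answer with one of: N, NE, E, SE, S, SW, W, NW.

S

With z = a·x + b·y + c and A as origin, the differences give:
  35·a + (-65)·b = -1.05
  (-125)·a + 190·b = +3.16
Eliminate b (×190 and ×(-65), subtract): -1475·a = 5.900 → a = ∂z/∂x = -0.004000
Back-substitute: b = ∂z/∂y = +0.01400.
Steepest decrease is along −∇f = (+0.004000 E, -0.01400 N) → south.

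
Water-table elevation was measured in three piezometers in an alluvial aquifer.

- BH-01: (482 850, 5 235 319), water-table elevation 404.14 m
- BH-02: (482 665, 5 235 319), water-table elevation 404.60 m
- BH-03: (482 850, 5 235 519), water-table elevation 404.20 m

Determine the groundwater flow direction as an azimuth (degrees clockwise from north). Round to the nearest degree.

097°

∂h/∂x = (404.60 − 404.14) / (482665 − 482850) = -0.002486
∂h/∂y = (404.20 − 404.14) / (5235519 − 5235319) = +0.0003000
Flow direction (−∇h) has components (+0.002486 E, -0.0003000 N).
Azimuth = atan2(E, N) = atan2(+0.002486, -0.0003000) = 96.9° ≈ 097°.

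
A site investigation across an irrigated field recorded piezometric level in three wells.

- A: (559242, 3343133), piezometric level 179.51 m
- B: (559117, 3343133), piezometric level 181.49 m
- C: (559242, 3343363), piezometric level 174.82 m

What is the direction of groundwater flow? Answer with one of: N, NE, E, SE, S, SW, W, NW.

∂h/∂x = (181.49 − 179.51) / (559117 − 559242) = -0.01584
∂h/∂y = (174.82 − 179.51) / (3343363 − 3343133) = -0.02039
Flow = −∇h = (+0.01584 east, +0.02039 north), which points northeast.

NE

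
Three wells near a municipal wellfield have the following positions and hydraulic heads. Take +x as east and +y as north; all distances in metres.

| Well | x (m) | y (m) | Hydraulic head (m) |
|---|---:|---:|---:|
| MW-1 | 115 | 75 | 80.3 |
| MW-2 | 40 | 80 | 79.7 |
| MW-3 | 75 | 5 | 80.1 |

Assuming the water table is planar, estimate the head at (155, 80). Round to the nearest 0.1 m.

80.6 m

With h = a·x + b·y + c and MW-1 as origin, the differences give:
  (-75)·a + 5·b = -0.6
  (-40)·a + (-70)·b = -0.2
Eliminate b (×(-70) and ×5, subtract): 5450·a = 43.00 → a = ∂h/∂x = +0.007890
Back-substitute: b = ∂h/∂y = -0.001651.
h(155, 80) = 80.3 + (+0.007890)·(40) + (-0.001651)·(5) = 80.3 +0.316 -0.008 = 80.607 m.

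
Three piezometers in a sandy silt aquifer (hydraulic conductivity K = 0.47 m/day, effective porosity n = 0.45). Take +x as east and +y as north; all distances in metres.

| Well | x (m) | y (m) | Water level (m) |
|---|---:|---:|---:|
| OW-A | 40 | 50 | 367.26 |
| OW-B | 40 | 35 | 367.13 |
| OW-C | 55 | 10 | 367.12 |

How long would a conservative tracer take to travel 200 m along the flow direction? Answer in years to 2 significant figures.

Taking OW-A as reference: OW-B−OW-A = (0, -15, -0.13); OW-C−OW-A = (15, -40, -0.14).
Solve a·Δx + b·Δy = Δh: det = 0·(-40) − 15·(-15) = 225.
∂h/∂x = [(-0.13)·(-40) − (-0.14)·(-15)] / 225 = +0.01378
∂h/∂y = [0·(-0.14) − 15·(-0.13)] / 225 = +0.008667
|∇h| = √(0.01378² + 0.008667²) = 0.01628
Seepage velocity v = K·i/n = 0.47 × 0.01628 / 0.45 = 0.017 m/day.
t = 200 / 0.017 = 1.176e+04 days = 32.2 years.

32 years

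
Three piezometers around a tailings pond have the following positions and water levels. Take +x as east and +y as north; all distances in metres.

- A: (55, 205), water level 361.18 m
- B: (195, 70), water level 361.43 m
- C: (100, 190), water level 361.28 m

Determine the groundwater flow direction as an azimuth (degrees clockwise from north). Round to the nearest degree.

254°

With h = a·x + b·y + c and A as origin, the differences give:
  140·a + (-135)·b = +0.25
  45·a + (-15)·b = +0.10
Eliminate b (×(-15) and ×(-135), subtract): 3975·a = 9.750 → a = ∂h/∂x = +0.002453
Back-substitute: b = ∂h/∂y = +0.0006918.
Flow direction (−∇h) has components (-0.002453 E, -0.0006918 N).
Azimuth = atan2(E, N) = atan2(-0.002453, -0.0006918) = 254.2° ≈ 254°.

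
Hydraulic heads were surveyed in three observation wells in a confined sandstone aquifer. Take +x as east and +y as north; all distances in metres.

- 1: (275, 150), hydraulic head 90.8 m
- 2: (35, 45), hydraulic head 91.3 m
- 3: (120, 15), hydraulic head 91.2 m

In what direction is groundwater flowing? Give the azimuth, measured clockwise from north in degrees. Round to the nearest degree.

054°

With h = a·x + b·y + c and 1 as origin, the differences give:
  (-240)·a + (-105)·b = +0.5
  (-155)·a + (-135)·b = +0.4
Eliminate b (×(-135) and ×(-105), subtract): 16125·a = -25.50 → a = ∂h/∂x = -0.001581
Back-substitute: b = ∂h/∂y = -0.001147.
Flow direction (−∇h) has components (+0.001581 E, +0.001147 N).
Azimuth = atan2(E, N) = atan2(+0.001581, +0.001147) = 54.0° ≈ 054°.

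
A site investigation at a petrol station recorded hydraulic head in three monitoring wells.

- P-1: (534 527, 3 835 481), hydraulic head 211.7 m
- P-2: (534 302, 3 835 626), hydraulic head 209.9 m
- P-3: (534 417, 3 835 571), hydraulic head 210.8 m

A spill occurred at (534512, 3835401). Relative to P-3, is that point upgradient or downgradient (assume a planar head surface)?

With h = a·x + b·y + c and P-1 as origin, the differences give:
  (-225)·a + 145·b = -1.8
  (-110)·a + 90·b = -0.9
Eliminate b (×90 and ×145, subtract): -4300·a = -31.50 → a = ∂h/∂x = +0.007326
Back-substitute: b = ∂h/∂y = -0.001047.
Head at (534512, 3835401) = 211.7 + (+0.007326)·(-15) + (-0.001047)·(-80) = 211.67 m.
That is higher than the 210.8 m at P-3, so the point is upgradient.

upgradient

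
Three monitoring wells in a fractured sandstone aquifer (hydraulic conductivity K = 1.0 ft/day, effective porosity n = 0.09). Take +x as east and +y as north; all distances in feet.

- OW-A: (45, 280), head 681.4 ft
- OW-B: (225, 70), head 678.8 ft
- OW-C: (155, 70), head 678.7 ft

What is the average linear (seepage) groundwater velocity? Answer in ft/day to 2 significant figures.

0.15 ft/day

Taking OW-A as reference: OW-B−OW-A = (180, -210, -2.6); OW-C−OW-A = (110, -210, -2.7).
Determinant of the coordinate differences = 180·(-210) − 110·(-210) = -14700.
∂h/∂x = [(-2.6)·(-210) − (-2.7)·(-210)] / -14700 = +0.001429
∂h/∂y = [180·(-2.7) − 110·(-2.6)] / -14700 = +0.01361
|∇h| = √(0.001429² + 0.01361²) = 0.01368
Seepage velocity v = K·i/n = 1.0 × 0.01368 / 0.09 = 0.152 ft/day.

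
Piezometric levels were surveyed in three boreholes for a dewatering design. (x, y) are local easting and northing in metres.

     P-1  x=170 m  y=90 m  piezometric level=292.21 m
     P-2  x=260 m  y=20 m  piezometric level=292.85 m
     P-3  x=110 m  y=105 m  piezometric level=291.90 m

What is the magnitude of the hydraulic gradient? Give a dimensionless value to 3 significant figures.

0.00562

Differences from P-1: to P-2 (Δx, Δy, Δh) = (90, -70, +0.64); to P-3 = (-60, 15, -0.31).
Determinant of the coordinate differences = 90·15 − (-60)·(-70) = -2850.
∂h/∂x = [(+0.64)·15 − (-0.31)·(-70)] / -2850 = +0.004246
∂h/∂y = [90·(-0.31) − (-60)·(+0.64)] / -2850 = -0.003684
|∇h| = √(0.004246² + -0.003684²) = 0.005621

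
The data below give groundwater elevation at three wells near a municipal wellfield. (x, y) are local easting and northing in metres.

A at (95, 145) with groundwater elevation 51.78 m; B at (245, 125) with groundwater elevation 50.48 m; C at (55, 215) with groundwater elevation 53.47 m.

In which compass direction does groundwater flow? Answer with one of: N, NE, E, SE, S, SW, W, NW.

With h = a·x + b·y + c and A as origin, the differences give:
  150·a + (-20)·b = -1.30
  (-40)·a + 70·b = +1.69
Eliminate b (×70 and ×(-20), subtract): 9700·a = -57.200 → a = ∂h/∂x = -0.005897
Back-substitute: b = ∂h/∂y = +0.02077.
Flow = −∇h = (+0.005897 east, -0.02077 north), which points south.

S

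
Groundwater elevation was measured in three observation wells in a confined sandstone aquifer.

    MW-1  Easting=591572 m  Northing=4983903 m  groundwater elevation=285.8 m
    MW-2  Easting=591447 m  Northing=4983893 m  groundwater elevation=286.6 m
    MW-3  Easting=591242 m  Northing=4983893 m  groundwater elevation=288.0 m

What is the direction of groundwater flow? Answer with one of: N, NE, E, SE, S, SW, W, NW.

SE

Taking MW-1 as reference: MW-2−MW-1 = (-125, -10, +0.8); MW-3−MW-1 = (-330, -10, +2.2).
Solve a·Δx + b·Δy = Δh: det = (-125)·(-10) − (-330)·(-10) = -2050.
∂h/∂x = [(+0.8)·(-10) − (+2.2)·(-10)] / -2050 = -0.006829
∂h/∂y = [(-125)·(+2.2) − (-330)·(+0.8)] / -2050 = +0.005366
Flow = −∇h = (+0.006829 east, -0.005366 north), which points southeast.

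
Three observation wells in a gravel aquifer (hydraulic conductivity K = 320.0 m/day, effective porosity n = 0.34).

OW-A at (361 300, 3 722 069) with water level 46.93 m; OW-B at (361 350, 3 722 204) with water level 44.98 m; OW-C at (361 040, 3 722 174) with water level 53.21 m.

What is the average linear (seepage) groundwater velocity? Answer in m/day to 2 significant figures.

Taking OW-A as reference: OW-B−OW-A = (50, 135, -1.95); OW-C−OW-A = (-260, 105, +6.28).
Determinant of the coordinate differences = 50·105 − (-260)·135 = 40350.
∂h/∂x = [(-1.95)·105 − (+6.28)·135] / 40350 = -0.02609
∂h/∂y = [50·(+6.28) − (-260)·(-1.95)] / 40350 = -0.004783
|∇h| = √(-0.02609² + -0.004783²) = 0.02652
Seepage velocity v = K·i/n = 320.0 × 0.02652 / 0.34 = 24.96 m/day.

25 m/day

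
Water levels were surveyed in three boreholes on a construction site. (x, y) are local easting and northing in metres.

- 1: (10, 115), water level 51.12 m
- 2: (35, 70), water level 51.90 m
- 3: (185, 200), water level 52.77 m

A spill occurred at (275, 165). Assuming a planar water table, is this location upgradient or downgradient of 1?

upgradient

Taking 1 as reference: 2−1 = (25, -45, +0.78); 3−1 = (175, 85, +1.65).
Determinant of the coordinate differences = 25·85 − 175·(-45) = 10000.
∂h/∂x = [(+0.78)·85 − (+1.65)·(-45)] / 10000 = +0.01406
∂h/∂y = [25·(+1.65) − 175·(+0.78)] / 10000 = -0.009525
Head at (275, 165) = 51.12 + (+0.01406)·(265) + (-0.009525)·(50) = 54.37 m.
That is higher than the 51.12 m at 1, so the point is upgradient.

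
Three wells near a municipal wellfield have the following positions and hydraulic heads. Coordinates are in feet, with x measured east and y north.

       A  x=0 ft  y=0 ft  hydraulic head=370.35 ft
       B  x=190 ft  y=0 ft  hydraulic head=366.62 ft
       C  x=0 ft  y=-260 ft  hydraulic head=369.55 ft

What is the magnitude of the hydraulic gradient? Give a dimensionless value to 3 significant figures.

0.0199

∂h/∂x = (366.62 − 370.35) / (190 − 0) = -0.01963
∂h/∂y = (369.55 − 370.35) / (-260 − 0) = +0.003077
|∇h| = √(-0.01963² + 0.003077²) = 0.01987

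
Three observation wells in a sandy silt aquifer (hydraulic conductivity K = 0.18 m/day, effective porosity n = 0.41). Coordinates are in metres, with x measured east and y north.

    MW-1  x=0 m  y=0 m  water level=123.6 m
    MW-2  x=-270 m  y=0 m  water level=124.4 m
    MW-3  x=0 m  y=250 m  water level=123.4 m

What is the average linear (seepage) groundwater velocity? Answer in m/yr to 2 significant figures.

0.49 m/yr

∂h/∂x = (124.4 − 123.6) / (-270 − 0) = -0.002963
∂h/∂y = (123.4 − 123.6) / (250 − 0) = -0.0008000
|∇h| = √(-0.002963² + -0.0008000²) = 0.003069
Seepage velocity v = K·i/n = 0.18 × 0.003069 / 0.41 = 0.001347 m/day = 0.492 m/yr.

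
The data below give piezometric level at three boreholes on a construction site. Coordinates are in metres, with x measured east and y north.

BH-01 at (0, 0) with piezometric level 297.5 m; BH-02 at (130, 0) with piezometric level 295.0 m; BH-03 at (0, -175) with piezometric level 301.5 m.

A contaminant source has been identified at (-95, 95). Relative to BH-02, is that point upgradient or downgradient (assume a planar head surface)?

∂h/∂x = (295.0 − 297.5) / (130 − 0) = -0.01923
∂h/∂y = (301.5 − 297.5) / (-175 − 0) = -0.02286
Head at (-95, 95) = 297.5 + (-0.01923)·(-95) + (-0.02286)·(95) = 297.16 m.
That is higher than the 295.0 m at BH-02, so the point is upgradient.

upgradient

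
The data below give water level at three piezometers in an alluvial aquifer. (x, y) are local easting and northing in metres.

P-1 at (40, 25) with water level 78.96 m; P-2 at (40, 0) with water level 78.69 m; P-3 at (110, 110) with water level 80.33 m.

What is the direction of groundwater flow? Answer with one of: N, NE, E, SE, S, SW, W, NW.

SW

With h = a·x + b·y + c and P-1 as origin, the differences give:
  0·a + (-25)·b = -0.27
  70·a + 85·b = +1.37
Eliminate b (×85 and ×(-25), subtract): 1750·a = 11.300 → a = ∂h/∂x = +0.006457
Back-substitute: b = ∂h/∂y = +0.01080.
Flow = −∇h = (-0.006457 east, -0.01080 north), which points southwest.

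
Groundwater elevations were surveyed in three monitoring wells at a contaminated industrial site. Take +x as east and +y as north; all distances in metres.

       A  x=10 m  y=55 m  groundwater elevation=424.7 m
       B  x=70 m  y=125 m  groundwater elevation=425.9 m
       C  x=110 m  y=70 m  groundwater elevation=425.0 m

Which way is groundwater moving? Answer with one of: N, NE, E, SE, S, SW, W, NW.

S

With h = a·x + b·y + c and A as origin, the differences give:
  60·a + 70·b = +1.2
  100·a + 15·b = +0.3
Eliminate b (×15 and ×70, subtract): -6100·a = -3.00 → a = ∂h/∂x = +0.0004918
Back-substitute: b = ∂h/∂y = +0.01672.
Flow = −∇h = (-0.0004918 east, -0.01672 north), which points south.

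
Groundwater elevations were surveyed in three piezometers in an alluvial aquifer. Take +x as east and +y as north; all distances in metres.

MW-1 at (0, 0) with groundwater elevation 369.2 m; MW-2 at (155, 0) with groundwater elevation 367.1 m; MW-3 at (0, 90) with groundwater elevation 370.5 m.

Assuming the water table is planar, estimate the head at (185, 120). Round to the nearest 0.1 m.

368.4 m

∂h/∂x = (367.1 − 369.2) / (155 − 0) = -0.01355
∂h/∂y = (370.5 − 369.2) / (90 − 0) = +0.01444
h(185, 120) = 369.2 + (-0.01355)·(185) + (+0.01444)·(120) = 369.2 -2.506 +1.733 = 368.427 m.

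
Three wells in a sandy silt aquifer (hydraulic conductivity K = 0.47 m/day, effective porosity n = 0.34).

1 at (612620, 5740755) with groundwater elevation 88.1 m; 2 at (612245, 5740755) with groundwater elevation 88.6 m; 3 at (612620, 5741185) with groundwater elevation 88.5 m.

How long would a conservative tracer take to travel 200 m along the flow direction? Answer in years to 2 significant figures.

240 years

∂h/∂x = (88.6 − 88.1) / (612245 − 612620) = -0.001333
∂h/∂y = (88.5 − 88.1) / (5741185 − 5740755) = +0.0009302
|∇h| = √(-0.001333² + 0.0009302²) = 0.001625
Seepage velocity v = K·i/n = 0.47 × 0.001625 / 0.34 = 0.002246 m/day.
t = 200 / 0.002246 = 8.905e+04 days = 244 years.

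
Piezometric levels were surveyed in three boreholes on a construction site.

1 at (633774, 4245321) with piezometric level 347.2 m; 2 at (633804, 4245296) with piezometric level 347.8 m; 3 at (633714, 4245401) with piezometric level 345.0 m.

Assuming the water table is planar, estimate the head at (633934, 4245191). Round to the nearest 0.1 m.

Taking 1 as reference: 2−1 = (30, -25, +0.6); 3−1 = (-60, 80, -2.2).
Determinant of the coordinate differences = 30·80 − (-60)·(-25) = 900.
∂h/∂x = [(+0.6)·80 − (-2.2)·(-25)] / 900 = -0.007778
∂h/∂y = [30·(-2.2) − (-60)·(+0.6)] / 900 = -0.03333
h(633934, 4245191) = 347.2 + (-0.007778)·(160) + (-0.03333)·(-130) = 347.2 -1.244 +4.333 = 350.289 m.

350.3 m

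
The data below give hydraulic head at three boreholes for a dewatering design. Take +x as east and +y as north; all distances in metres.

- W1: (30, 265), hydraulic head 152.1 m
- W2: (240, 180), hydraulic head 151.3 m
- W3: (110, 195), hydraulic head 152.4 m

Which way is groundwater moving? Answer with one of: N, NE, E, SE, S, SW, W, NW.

NE

Taking W1 as reference: W2−W1 = (210, -85, -0.8); W3−W1 = (80, -70, +0.3).
Solve a·Δx + b·Δy = Δh: det = 210·(-70) − 80·(-85) = -7900.
∂h/∂x = [(-0.8)·(-70) − (+0.3)·(-85)] / -7900 = -0.01032
∂h/∂y = [210·(+0.3) − 80·(-0.8)] / -7900 = -0.01608
Flow = −∇h = (+0.01032 east, +0.01608 north), which points northeast.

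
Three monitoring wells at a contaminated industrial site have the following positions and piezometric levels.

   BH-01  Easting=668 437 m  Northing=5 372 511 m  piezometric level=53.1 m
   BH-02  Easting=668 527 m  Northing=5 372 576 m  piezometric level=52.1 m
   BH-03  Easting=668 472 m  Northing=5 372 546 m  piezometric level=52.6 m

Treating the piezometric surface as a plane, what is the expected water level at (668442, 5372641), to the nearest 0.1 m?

Taking BH-01 as reference: BH-02−BH-01 = (90, 65, -1.0); BH-03−BH-01 = (35, 35, -0.5).
Determinant of the coordinate differences = 90·35 − 35·65 = 875.
∂h/∂x = [(-1.0)·35 − (-0.5)·65] / 875 = -0.002857
∂h/∂y = [90·(-0.5) − 35·(-1.0)] / 875 = -0.01143
h(668442, 5372641) = 53.1 + (-0.002857)·(5) + (-0.01143)·(130) = 53.1 -0.014 -1.486 = 51.600 m.

51.6 m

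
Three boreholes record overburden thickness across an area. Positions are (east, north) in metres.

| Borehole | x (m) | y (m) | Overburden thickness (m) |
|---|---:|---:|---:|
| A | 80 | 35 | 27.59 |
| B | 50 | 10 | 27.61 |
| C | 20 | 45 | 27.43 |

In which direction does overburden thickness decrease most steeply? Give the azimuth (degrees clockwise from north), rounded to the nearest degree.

Differences from A: to B (Δx, Δy, Δh) = (-30, -25, +0.02); to C = (-60, 10, -0.16).
Solve a·Δx + b·Δy = Δd: det = (-30)·10 − (-60)·(-25) = -1800.
∂d/∂x = [(+0.02)·10 − (-0.16)·(-25)] / -1800 = +0.002111
∂d/∂y = [(-30)·(-0.16) − (-60)·(+0.02)] / -1800 = -0.003333
Steepest decrease is along −∇f: components (-0.002111 E, +0.003333 N).
Azimuth = atan2(-0.002111, +0.003333) = 327.7° ≈ 328°.

328°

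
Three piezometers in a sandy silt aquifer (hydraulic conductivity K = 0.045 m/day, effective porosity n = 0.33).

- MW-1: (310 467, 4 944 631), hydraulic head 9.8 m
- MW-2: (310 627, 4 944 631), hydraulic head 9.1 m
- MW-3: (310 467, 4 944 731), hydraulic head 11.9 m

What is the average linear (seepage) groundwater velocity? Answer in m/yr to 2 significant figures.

∂h/∂x = (9.1 − 9.8) / (310627 − 310467) = -0.004375
∂h/∂y = (11.9 − 9.8) / (4944731 − 4944631) = +0.02100
|∇h| = √(-0.004375² + 0.02100²) = 0.02145
Seepage velocity v = K·i/n = 0.045 × 0.02145 / 0.33 = 0.002925 m/day = 1.068 m/yr.

1.1 m/yr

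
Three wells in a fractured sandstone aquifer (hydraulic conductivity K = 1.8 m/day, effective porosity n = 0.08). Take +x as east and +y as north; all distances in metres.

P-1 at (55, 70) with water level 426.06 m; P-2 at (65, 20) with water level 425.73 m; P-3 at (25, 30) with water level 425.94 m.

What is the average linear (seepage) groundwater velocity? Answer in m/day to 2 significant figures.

0.16 m/day

Taking P-1 as reference: P-2−P-1 = (10, -50, -0.33); P-3−P-1 = (-30, -40, -0.12).
Solve a·Δx + b·Δy = Δh: det = 10·(-40) − (-30)·(-50) = -1900.
∂h/∂x = [(-0.33)·(-40) − (-0.12)·(-50)] / -1900 = -0.003789
∂h/∂y = [10·(-0.12) − (-30)·(-0.33)] / -1900 = +0.005842
|∇h| = √(-0.003789² + 0.005842²) = 0.006963
Seepage velocity v = K·i/n = 1.8 × 0.006963 / 0.08 = 0.1567 m/day.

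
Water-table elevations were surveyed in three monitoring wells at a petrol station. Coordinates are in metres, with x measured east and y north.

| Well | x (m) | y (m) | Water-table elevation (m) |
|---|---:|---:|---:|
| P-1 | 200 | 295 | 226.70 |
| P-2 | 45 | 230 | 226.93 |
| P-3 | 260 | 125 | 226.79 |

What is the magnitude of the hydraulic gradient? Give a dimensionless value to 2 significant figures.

0.0014

With h = a·x + b·y + c and P-1 as origin, the differences give:
  (-155)·a + (-65)·b = +0.23
  60·a + (-170)·b = +0.09
Eliminate b (×(-170) and ×(-65), subtract): 30250·a = -33.250 → a = ∂h/∂x = -0.001099
Back-substitute: b = ∂h/∂y = -0.0009174.
|∇h| = √(-0.001099² + -0.0009174²) = 0.001432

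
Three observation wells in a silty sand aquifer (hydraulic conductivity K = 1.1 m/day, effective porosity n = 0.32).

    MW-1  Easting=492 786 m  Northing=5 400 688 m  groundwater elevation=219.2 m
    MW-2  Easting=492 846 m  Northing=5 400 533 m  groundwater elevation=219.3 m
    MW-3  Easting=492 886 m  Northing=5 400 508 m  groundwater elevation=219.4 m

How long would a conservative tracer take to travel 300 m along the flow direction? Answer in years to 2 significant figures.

85 years

Differences from MW-1: to MW-2 (Δx, Δy, Δh) = (60, -155, +0.1); to MW-3 = (100, -180, +0.2).
Solve a·Δx + b·Δy = Δh: det = 60·(-180) − 100·(-155) = 4700.
∂h/∂x = [(+0.1)·(-180) − (+0.2)·(-155)] / 4700 = +0.002766
∂h/∂y = [60·(+0.2) − 100·(+0.1)] / 4700 = +0.0004255
|∇h| = √(0.002766² + 0.0004255²) = 0.002799
Seepage velocity v = K·i/n = 1.1 × 0.002799 / 0.32 = 0.009622 m/day.
t = 300 / 0.009622 = 3.118e+04 days = 85.4 years.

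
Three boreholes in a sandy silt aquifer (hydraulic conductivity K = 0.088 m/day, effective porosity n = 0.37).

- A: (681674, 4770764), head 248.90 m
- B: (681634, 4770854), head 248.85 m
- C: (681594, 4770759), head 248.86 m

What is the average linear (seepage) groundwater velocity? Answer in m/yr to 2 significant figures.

With h = a·x + b·y + c and A as origin, the differences give:
  (-40)·a + 90·b = -0.05
  (-80)·a + (-5)·b = -0.04
Eliminate b (×(-5) and ×90, subtract): 7400·a = 3.850 → a = ∂h/∂x = +0.0005203
Back-substitute: b = ∂h/∂y = -0.0003243.
|∇h| = √(0.0005203² + -0.0003243²) = 0.0006131
Seepage velocity v = K·i/n = 0.088 × 0.0006131 / 0.37 = 0.0001458 m/day = 0.05325 m/yr.

0.053 m/yr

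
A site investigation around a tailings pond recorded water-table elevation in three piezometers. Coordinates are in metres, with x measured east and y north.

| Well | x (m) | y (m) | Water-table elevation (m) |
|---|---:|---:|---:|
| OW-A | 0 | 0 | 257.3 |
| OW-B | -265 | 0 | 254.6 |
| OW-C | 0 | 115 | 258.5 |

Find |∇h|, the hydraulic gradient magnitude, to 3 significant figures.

0.0146

∂h/∂x = (254.6 − 257.3) / (-265 − 0) = +0.01019
∂h/∂y = (258.5 − 257.3) / (115 − 0) = +0.01043
|∇h| = √(0.01019² + 0.01043²) = 0.01458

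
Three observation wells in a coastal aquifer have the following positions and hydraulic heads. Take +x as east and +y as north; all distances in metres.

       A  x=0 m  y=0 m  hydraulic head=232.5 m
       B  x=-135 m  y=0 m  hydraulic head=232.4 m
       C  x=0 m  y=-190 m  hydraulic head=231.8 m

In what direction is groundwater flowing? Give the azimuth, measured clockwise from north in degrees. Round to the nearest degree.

∂h/∂x = (232.4 − 232.5) / (-135 − 0) = +0.0007407
∂h/∂y = (231.8 − 232.5) / (-190 − 0) = +0.003684
Flow direction (−∇h) has components (-0.0007407 E, -0.003684 N).
Azimuth = atan2(E, N) = atan2(-0.0007407, -0.003684) = 191.4° ≈ 191°.

191°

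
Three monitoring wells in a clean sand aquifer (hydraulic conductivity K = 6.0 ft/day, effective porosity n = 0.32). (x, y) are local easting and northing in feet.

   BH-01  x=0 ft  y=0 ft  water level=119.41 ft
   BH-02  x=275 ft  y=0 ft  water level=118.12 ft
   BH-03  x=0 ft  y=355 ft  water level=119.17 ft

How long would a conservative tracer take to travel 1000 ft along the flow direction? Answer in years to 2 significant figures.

31 years

∂h/∂x = (118.12 − 119.41) / (275 − 0) = -0.004691
∂h/∂y = (119.17 − 119.41) / (355 − 0) = -0.0006761
|∇h| = √(-0.004691² + -0.0006761²) = 0.004739
Seepage velocity v = K·i/n = 6.0 × 0.004739 / 0.32 = 0.08886 ft/day.
t = 1000 / 0.08886 = 1.125e+04 days = 30.8 years.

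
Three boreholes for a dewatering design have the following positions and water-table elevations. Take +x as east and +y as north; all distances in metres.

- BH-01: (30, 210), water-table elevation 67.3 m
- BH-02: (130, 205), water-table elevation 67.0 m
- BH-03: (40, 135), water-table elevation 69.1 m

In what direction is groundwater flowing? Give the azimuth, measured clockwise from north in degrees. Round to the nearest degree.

010°

Taking BH-01 as reference: BH-02−BH-01 = (100, -5, -0.3); BH-03−BH-01 = (10, -75, +1.8).
Solve a·Δx + b·Δy = Δh: det = 100·(-75) − 10·(-5) = -7450.
∂h/∂x = [(-0.3)·(-75) − (+1.8)·(-5)] / -7450 = -0.004228
∂h/∂y = [100·(+1.8) − 10·(-0.3)] / -7450 = -0.02456
Flow direction (−∇h) has components (+0.004228 E, +0.02456 N).
Azimuth = atan2(E, N) = atan2(+0.004228, +0.02456) = 9.8° ≈ 010°.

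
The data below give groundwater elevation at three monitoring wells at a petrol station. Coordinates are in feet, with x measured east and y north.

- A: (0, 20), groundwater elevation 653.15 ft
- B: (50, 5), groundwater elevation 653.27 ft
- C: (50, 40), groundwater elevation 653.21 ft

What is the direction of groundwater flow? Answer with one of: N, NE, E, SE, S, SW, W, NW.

NW

Differences from A: to B (Δx, Δy, Δh) = (50, -15, +0.12); to C = (50, 20, +0.06).
Solve a·Δx + b·Δy = Δh: det = 50·20 − 50·(-15) = 1750.
∂h/∂x = [(+0.12)·20 − (+0.06)·(-15)] / 1750 = +0.001886
∂h/∂y = [50·(+0.06) − 50·(+0.12)] / 1750 = -0.001714
Flow = −∇h = (-0.001886 east, +0.001714 north), which points northwest.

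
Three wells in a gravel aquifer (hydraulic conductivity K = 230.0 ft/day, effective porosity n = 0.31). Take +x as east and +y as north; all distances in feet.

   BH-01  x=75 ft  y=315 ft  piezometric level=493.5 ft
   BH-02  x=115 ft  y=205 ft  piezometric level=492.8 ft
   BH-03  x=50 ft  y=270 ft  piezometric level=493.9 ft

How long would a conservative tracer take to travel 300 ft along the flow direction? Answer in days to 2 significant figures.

24 days

Taking BH-01 as reference: BH-02−BH-01 = (40, -110, -0.7); BH-03−BH-01 = (-25, -45, +0.4).
Solve a·Δx + b·Δy = Δh: det = 40·(-45) − (-25)·(-110) = -4550.
∂h/∂x = [(-0.7)·(-45) − (+0.4)·(-110)] / -4550 = -0.01659
∂h/∂y = [40·(+0.4) − (-25)·(-0.7)] / -4550 = +0.0003297
|∇h| = √(-0.01659² + 0.0003297²) = 0.01659
Seepage velocity v = K·i/n = 230.0 × 0.01659 / 0.31 = 12.31 ft/day.
t = 300 / 12.31 = 24.37 days.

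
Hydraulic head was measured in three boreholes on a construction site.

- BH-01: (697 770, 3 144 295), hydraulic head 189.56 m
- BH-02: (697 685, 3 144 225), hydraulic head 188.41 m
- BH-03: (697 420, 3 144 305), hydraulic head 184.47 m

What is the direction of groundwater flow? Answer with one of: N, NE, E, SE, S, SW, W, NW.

Three-point gradient (reference BH-01): Δ to BH-02 = (-85, -70, -1.15), Δ to BH-03 = (-350, 10, -5.09).
∂h/∂x = +0.01451, ∂h/∂y = -0.001189 (det = -25350).
Flow = −∇h = (-0.01451 east, +0.001189 north), which points west.

W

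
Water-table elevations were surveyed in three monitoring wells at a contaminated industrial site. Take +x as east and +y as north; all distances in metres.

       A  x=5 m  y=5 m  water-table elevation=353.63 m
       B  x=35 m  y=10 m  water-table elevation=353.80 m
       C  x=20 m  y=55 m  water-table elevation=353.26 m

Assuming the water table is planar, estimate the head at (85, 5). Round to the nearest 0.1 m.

Three-point gradient (reference A): Δ to B = (30, 5, +0.17), Δ to C = (15, 50, -0.37).
∂h/∂x = +0.007263, ∂h/∂y = -0.009579 (det = 1425).
h(85, 5) = 353.63 + (+0.007263)·(80) + (-0.009579)·(0) = 353.63 +0.581 -0.000 = 354.211 m.

354.2 m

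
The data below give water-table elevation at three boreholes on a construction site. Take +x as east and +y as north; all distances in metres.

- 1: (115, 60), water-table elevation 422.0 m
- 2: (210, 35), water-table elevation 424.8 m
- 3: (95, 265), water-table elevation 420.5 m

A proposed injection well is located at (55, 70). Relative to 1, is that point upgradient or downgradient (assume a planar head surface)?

downgradient

Differences from 1: to 2 (Δx, Δy, Δh) = (95, -25, +2.8); to 3 = (-20, 205, -1.5).
Determinant of the coordinate differences = 95·205 − (-20)·(-25) = 18975.
∂h/∂x = [(+2.8)·205 − (-1.5)·(-25)] / 18975 = +0.02827
∂h/∂y = [95·(-1.5) − (-20)·(+2.8)] / 18975 = -0.004559
Head at (55, 70) = 422.0 + (+0.02827)·(-60) + (-0.004559)·(10) = 420.26 m.
That is lower than the 422.0 m at 1, so the point is downgradient.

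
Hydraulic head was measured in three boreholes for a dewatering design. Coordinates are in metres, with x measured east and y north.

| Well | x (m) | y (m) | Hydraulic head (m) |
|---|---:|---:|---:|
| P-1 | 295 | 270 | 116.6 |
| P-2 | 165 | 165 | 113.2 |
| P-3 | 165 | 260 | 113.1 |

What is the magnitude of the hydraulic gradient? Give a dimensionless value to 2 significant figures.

0.027

Taking P-1 as reference: P-2−P-1 = (-130, -105, -3.4); P-3−P-1 = (-130, -10, -3.5).
Determinant of the coordinate differences = (-130)·(-10) − (-130)·(-105) = -12350.
∂h/∂x = [(-3.4)·(-10) − (-3.5)·(-105)] / -12350 = +0.02700
∂h/∂y = [(-130)·(-3.5) − (-130)·(-3.4)] / -12350 = -0.001053
|∇h| = √(0.02700² + -0.001053²) = 0.02702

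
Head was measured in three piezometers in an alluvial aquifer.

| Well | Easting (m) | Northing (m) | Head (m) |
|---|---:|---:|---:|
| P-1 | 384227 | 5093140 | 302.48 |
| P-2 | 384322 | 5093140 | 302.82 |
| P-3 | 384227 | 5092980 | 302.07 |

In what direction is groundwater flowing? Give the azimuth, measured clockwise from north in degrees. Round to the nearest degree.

234°

∂h/∂x = (302.82 − 302.48) / (384322 − 384227) = +0.003579
∂h/∂y = (302.07 − 302.48) / (5092980 − 5093140) = +0.002563
Flow direction (−∇h) has components (-0.003579 E, -0.002563 N).
Azimuth = atan2(E, N) = atan2(-0.003579, -0.002563) = 234.4° ≈ 234°.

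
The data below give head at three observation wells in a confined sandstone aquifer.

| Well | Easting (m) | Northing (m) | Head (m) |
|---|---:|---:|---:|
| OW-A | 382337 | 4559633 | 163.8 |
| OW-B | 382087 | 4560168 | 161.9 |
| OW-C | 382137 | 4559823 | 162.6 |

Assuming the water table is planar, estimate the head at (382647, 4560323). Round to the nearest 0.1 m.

164.3 m

Three-point gradient (reference OW-A): Δ to OW-B = (-250, 535, -1.9), Δ to OW-C = (-200, 190, -1.2).
∂h/∂x = +0.004723, ∂h/∂y = -0.001345 (det = 59500).
h(382647, 4560323) = 163.8 + (+0.004723)·(310) + (-0.001345)·(690) = 163.8 +1.464 -0.928 = 164.336 m.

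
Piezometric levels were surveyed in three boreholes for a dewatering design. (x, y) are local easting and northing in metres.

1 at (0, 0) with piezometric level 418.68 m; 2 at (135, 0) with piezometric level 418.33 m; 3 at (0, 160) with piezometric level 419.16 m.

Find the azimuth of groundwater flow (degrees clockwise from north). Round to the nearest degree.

139°

∂h/∂x = (418.33 − 418.68) / (135 − 0) = -0.002593
∂h/∂y = (419.16 − 418.68) / (160 − 0) = +0.003000
Flow direction (−∇h) has components (+0.002593 E, -0.003000 N).
Azimuth = atan2(E, N) = atan2(+0.002593, -0.003000) = 139.2° ≈ 139°.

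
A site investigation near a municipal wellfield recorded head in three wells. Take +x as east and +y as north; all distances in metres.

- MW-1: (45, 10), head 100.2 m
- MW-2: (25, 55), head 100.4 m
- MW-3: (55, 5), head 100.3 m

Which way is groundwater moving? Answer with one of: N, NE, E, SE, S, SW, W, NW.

SW

With h = a·x + b·y + c and MW-1 as origin, the differences give:
  (-20)·a + 45·b = +0.2
  10·a + (-5)·b = +0.1
Eliminate b (×(-5) and ×45, subtract): -350·a = -5.50 → a = ∂h/∂x = +0.01571
Back-substitute: b = ∂h/∂y = +0.01143.
Flow = −∇h = (-0.01571 east, -0.01143 north), which points southwest.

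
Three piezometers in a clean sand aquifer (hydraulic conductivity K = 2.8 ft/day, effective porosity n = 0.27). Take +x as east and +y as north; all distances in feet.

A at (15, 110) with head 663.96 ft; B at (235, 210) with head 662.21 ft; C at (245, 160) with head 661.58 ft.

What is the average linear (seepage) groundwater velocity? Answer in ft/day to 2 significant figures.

0.17 ft/day

Differences from A: to B (Δx, Δy, Δh) = (220, 100, -1.75); to C = (230, 50, -2.38).
Solve a·Δx + b·Δy = Δh: det = 220·50 − 230·100 = -12000.
∂h/∂x = [(-1.75)·50 − (-2.38)·100] / -12000 = -0.01254
∂h/∂y = [220·(-2.38) − 230·(-1.75)] / -12000 = +0.01009
|∇h| = √(-0.01254² + 0.01009²) = 0.0161
Seepage velocity v = K·i/n = 2.8 × 0.0161 / 0.27 = 0.167 ft/day.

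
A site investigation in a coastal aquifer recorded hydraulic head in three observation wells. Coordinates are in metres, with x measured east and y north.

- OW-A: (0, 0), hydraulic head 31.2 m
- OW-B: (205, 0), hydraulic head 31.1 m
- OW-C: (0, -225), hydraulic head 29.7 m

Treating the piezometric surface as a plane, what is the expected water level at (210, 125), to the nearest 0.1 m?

31.9 m

∂h/∂x = (31.1 − 31.2) / (205 − 0) = -0.0004878
∂h/∂y = (29.7 − 31.2) / (-225 − 0) = +0.006667
h(210, 125) = 31.2 + (-0.0004878)·(210) + (+0.006667)·(125) = 31.2 -0.102 +0.833 = 31.931 m.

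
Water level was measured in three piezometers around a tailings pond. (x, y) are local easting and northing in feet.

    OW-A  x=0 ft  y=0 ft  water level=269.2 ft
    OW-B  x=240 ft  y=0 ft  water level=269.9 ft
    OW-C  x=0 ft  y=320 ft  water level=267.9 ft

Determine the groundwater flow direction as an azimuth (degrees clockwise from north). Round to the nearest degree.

∂h/∂x = (269.9 − 269.2) / (240 − 0) = +0.002917
∂h/∂y = (267.9 − 269.2) / (320 − 0) = -0.004063
Flow direction (−∇h) has components (-0.002917 E, +0.004063 N).
Azimuth = atan2(E, N) = atan2(-0.002917, +0.004063) = 324.3° ≈ 324°.

324°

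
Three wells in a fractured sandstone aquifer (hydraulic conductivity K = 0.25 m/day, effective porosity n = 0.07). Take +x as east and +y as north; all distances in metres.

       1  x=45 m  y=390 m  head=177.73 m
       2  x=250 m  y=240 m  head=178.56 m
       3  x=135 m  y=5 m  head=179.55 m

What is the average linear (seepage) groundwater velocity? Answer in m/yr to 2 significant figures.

Differences from 1: to 2 (Δx, Δy, Δh) = (205, -150, +0.83); to 3 = (90, -385, +1.82).
Determinant of the coordinate differences = 205·(-385) − 90·(-150) = -65425.
∂h/∂x = [(+0.83)·(-385) − (+1.82)·(-150)] / -65425 = +0.0007115
∂h/∂y = [205·(+1.82) − 90·(+0.83)] / -65425 = -0.004561
|∇h| = √(0.0007115² + -0.004561²) = 0.004616
Seepage velocity v = K·i/n = 0.25 × 0.004616 / 0.07 = 0.01649 m/day = 6.023 m/yr.

6.0 m/yr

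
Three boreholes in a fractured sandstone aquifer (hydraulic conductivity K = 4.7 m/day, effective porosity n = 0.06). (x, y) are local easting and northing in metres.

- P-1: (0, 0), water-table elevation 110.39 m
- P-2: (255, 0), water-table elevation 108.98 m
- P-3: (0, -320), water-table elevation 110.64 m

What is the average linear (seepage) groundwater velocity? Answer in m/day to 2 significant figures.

∂h/∂x = (108.98 − 110.39) / (255 − 0) = -0.005529
∂h/∂y = (110.64 − 110.39) / (-320 − 0) = -0.0007813
|∇h| = √(-0.005529² + -0.0007813²) = 0.005584
Seepage velocity v = K·i/n = 4.7 × 0.005584 / 0.06 = 0.4374 m/day.

0.44 m/day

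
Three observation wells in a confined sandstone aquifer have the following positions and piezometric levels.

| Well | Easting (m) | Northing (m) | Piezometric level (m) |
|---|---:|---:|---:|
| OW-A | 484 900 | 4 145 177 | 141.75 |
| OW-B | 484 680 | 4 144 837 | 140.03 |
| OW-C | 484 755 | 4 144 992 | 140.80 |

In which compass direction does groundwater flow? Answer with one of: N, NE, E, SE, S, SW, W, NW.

S

Differences from OW-A: to OW-B (Δx, Δy, Δh) = (-220, -340, -1.72); to OW-C = (-145, -185, -0.95).
Solve a·Δx + b·Δy = Δh: det = (-220)·(-185) − (-145)·(-340) = -8600.
∂h/∂x = [(-1.72)·(-185) − (-0.95)·(-340)] / -8600 = +0.0005581
∂h/∂y = [(-220)·(-0.95) − (-145)·(-1.72)] / -8600 = +0.004698
Flow = −∇h = (-0.0005581 east, -0.004698 north), which points south.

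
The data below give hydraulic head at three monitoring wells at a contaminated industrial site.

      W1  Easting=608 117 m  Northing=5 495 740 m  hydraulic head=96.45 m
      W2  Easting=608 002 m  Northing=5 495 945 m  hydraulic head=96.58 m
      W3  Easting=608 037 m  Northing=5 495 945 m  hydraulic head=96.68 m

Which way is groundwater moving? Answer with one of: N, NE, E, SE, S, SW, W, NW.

With h = a·x + b·y + c and W1 as origin, the differences give:
  (-115)·a + 205·b = +0.13
  (-80)·a + 205·b = +0.23
Eliminate b (×205 and ×205, subtract): -7175·a = -20.500 → a = ∂h/∂x = +0.002857
Back-substitute: b = ∂h/∂y = +0.002237.
Flow = −∇h = (-0.002857 east, -0.002237 north), which points southwest.

SW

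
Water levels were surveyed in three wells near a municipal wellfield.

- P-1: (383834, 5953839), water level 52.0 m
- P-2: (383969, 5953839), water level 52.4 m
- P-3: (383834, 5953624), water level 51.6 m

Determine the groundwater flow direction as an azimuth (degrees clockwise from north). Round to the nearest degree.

∂h/∂x = (52.4 − 52.0) / (383969 − 383834) = +0.002963
∂h/∂y = (51.6 − 52.0) / (5953624 − 5953839) = +0.001860
Flow direction (−∇h) has components (-0.002963 E, -0.001860 N).
Azimuth = atan2(E, N) = atan2(-0.002963, -0.001860) = 237.9° ≈ 238°.

238°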